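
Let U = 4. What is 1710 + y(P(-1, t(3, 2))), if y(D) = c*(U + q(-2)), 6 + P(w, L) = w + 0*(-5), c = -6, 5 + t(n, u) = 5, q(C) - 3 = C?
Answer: 1680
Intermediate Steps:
q(C) = 3 + C
t(n, u) = 0 (t(n, u) = -5 + 5 = 0)
P(w, L) = -6 + w (P(w, L) = -6 + (w + 0*(-5)) = -6 + (w + 0) = -6 + w)
y(D) = -30 (y(D) = -6*(4 + (3 - 2)) = -6*(4 + 1) = -6*5 = -30)
1710 + y(P(-1, t(3, 2))) = 1710 - 30 = 1680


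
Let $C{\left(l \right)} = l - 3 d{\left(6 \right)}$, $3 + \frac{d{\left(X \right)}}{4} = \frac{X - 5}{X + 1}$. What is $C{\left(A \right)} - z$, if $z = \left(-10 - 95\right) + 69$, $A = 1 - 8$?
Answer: $\frac{443}{7} \approx 63.286$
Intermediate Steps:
$d{\left(X \right)} = -12 + \frac{4 \left(-5 + X\right)}{1 + X}$ ($d{\left(X \right)} = -12 + 4 \frac{X - 5}{X + 1} = -12 + 4 \frac{-5 + X}{1 + X} = -12 + \frac{4 \left(-5 + X\right)}{1 + X}$)
$A = -7$ ($A = 1 - 8 = -7$)
$C{\left(l \right)} = \frac{240}{7} + l$ ($C{\left(l \right)} = l - 3 \frac{8 \left(-4 - 6\right)}{1 + 6} = l - 3 \frac{8 \left(-4 - 6\right)}{7} = l - 3 \cdot 8 \cdot \frac{1}{7} \left(-10\right) = l - - \frac{240}{7} = l + \frac{240}{7} = \frac{240}{7} + l$)
$z = -36$ ($z = -105 + 69 = -36$)
$C{\left(A \right)} - z = \left(\frac{240}{7} - 7\right) - -36 = \frac{191}{7} + 36 = \frac{443}{7}$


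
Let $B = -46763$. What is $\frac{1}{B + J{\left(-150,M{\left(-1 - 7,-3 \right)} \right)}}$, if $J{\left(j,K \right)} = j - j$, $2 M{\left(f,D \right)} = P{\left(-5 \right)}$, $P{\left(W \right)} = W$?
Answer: $- \frac{1}{46763} \approx -2.1384 \cdot 10^{-5}$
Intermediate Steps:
$M{\left(f,D \right)} = - \frac{5}{2}$ ($M{\left(f,D \right)} = \frac{1}{2} \left(-5\right) = - \frac{5}{2}$)
$J{\left(j,K \right)} = 0$
$\frac{1}{B + J{\left(-150,M{\left(-1 - 7,-3 \right)} \right)}} = \frac{1}{-46763 + 0} = \frac{1}{-46763} = - \frac{1}{46763}$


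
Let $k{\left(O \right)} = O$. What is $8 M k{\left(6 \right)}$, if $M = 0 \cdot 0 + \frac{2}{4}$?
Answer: $24$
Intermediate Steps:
$M = \frac{1}{2}$ ($M = 0 + 2 \cdot \frac{1}{4} = 0 + \frac{1}{2} = \frac{1}{2} \approx 0.5$)
$8 M k{\left(6 \right)} = 8 \cdot \frac{1}{2} \cdot 6 = 4 \cdot 6 = 24$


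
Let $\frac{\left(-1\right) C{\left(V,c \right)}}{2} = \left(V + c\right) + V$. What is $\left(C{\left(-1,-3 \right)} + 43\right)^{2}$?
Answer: $2809$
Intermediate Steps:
$C{\left(V,c \right)} = - 4 V - 2 c$ ($C{\left(V,c \right)} = - 2 \left(\left(V + c\right) + V\right) = - 2 \left(c + 2 V\right) = - 4 V - 2 c$)
$\left(C{\left(-1,-3 \right)} + 43\right)^{2} = \left(\left(\left(-4\right) \left(-1\right) - -6\right) + 43\right)^{2} = \left(\left(4 + 6\right) + 43\right)^{2} = \left(10 + 43\right)^{2} = 53^{2} = 2809$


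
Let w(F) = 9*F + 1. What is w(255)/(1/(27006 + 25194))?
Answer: 119851200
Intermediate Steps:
w(F) = 1 + 9*F
w(255)/(1/(27006 + 25194)) = (1 + 9*255)/(1/(27006 + 25194)) = (1 + 2295)/(1/52200) = 2296/(1/52200) = 2296*52200 = 119851200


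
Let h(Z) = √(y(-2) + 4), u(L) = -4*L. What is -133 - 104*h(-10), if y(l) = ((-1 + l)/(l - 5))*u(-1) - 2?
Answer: -133 - 104*√182/7 ≈ -333.43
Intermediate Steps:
y(l) = -2 + 4*(-1 + l)/(-5 + l) (y(l) = ((-1 + l)/(l - 5))*(-4*(-1)) - 2 = ((-1 + l)/(-5 + l))*4 - 2 = 4*(-1 + l)/(-5 + l) - 2 = -2 + 4*(-1 + l)/(-5 + l))
h(Z) = √182/7 (h(Z) = √(2*(3 - 2)/(-5 - 2) + 4) = √(2*1/(-7) + 4) = √(2*(-⅐)*1 + 4) = √(-2/7 + 4) = √(26/7) = √182/7)
-133 - 104*h(-10) = -133 - 104*√182/7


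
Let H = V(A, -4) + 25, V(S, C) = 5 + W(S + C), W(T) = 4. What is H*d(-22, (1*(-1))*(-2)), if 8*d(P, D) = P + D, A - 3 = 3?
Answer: -85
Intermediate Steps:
A = 6 (A = 3 + 3 = 6)
V(S, C) = 9 (V(S, C) = 5 + 4 = 9)
d(P, D) = D/8 + P/8 (d(P, D) = (P + D)/8 = (D + P)/8 = D/8 + P/8)
H = 34 (H = 9 + 25 = 34)
H*d(-22, (1*(-1))*(-2)) = 34*(((1*(-1))*(-2))/8 + (⅛)*(-22)) = 34*((-1*(-2))/8 - 11/4) = 34*((⅛)*2 - 11/4) = 34*(¼ - 11/4) = 34*(-5/2) = -85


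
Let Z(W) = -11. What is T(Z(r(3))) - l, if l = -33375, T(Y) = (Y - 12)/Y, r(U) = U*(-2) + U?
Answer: 367148/11 ≈ 33377.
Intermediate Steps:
r(U) = -U (r(U) = -2*U + U = -U)
T(Y) = (-12 + Y)/Y
T(Z(r(3))) - l = (-12 - 11)/(-11) - 1*(-33375) = -1/11*(-23) + 33375 = 23/11 + 33375 = 367148/11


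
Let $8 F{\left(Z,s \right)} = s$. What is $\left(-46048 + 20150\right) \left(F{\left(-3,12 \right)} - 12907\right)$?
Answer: $334226639$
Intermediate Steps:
$F{\left(Z,s \right)} = \frac{s}{8}$
$\left(-46048 + 20150\right) \left(F{\left(-3,12 \right)} - 12907\right) = \left(-46048 + 20150\right) \left(\frac{1}{8} \cdot 12 - 12907\right) = - 25898 \left(\frac{3}{2} - 12907\right) = \left(-25898\right) \left(- \frac{25811}{2}\right) = 334226639$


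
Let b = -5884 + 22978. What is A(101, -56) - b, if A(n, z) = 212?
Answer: -16882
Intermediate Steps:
b = 17094
A(101, -56) - b = 212 - 1*17094 = 212 - 17094 = -16882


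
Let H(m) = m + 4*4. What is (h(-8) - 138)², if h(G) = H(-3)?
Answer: 15625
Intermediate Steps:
H(m) = 16 + m (H(m) = m + 16 = 16 + m)
h(G) = 13 (h(G) = 16 - 3 = 13)
(h(-8) - 138)² = (13 - 138)² = (-125)² = 15625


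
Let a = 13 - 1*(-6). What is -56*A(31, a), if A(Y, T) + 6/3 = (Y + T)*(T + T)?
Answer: -106288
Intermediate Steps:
a = 19 (a = 13 + 6 = 19)
A(Y, T) = -2 + 2*T*(T + Y) (A(Y, T) = -2 + (Y + T)*(T + T) = -2 + (T + Y)*(2*T) = -2 + 2*T*(T + Y))
-56*A(31, a) = -56*(-2 + 2*19² + 2*19*31) = -56*(-2 + 2*361 + 1178) = -56*(-2 + 722 + 1178) = -56*1898 = -106288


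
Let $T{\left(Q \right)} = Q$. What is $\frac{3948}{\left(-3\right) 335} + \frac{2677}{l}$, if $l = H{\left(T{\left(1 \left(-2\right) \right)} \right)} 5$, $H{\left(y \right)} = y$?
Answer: $- \frac{181991}{670} \approx -271.63$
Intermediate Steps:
$l = -10$ ($l = 1 \left(-2\right) 5 = \left(-2\right) 5 = -10$)
$\frac{3948}{\left(-3\right) 335} + \frac{2677}{l} = \frac{3948}{\left(-3\right) 335} + \frac{2677}{-10} = \frac{3948}{-1005} + 2677 \left(- \frac{1}{10}\right) = 3948 \left(- \frac{1}{1005}\right) - \frac{2677}{10} = - \frac{1316}{335} - \frac{2677}{10} = - \frac{181991}{670}$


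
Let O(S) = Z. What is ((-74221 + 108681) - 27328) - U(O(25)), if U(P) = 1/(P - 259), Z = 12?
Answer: 1761605/247 ≈ 7132.0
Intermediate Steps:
O(S) = 12
U(P) = 1/(-259 + P)
((-74221 + 108681) - 27328) - U(O(25)) = ((-74221 + 108681) - 27328) - 1/(-259 + 12) = (34460 - 27328) - 1/(-247) = 7132 - 1*(-1/247) = 7132 + 1/247 = 1761605/247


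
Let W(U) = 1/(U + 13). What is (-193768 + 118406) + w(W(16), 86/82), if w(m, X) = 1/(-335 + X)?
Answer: -1031856545/13692 ≈ -75362.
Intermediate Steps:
W(U) = 1/(13 + U)
(-193768 + 118406) + w(W(16), 86/82) = (-193768 + 118406) + 1/(-335 + 86/82) = -75362 + 1/(-335 + 86*(1/82)) = -75362 + 1/(-335 + 43/41) = -75362 + 1/(-13692/41) = -75362 - 41/13692 = -1031856545/13692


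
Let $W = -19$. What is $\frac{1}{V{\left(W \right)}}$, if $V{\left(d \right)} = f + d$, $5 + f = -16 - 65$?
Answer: $- \frac{1}{105} \approx -0.0095238$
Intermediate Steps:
$f = -86$ ($f = -5 - 81 = -86$)
$V{\left(d \right)} = -86 + d$
$\frac{1}{V{\left(W \right)}} = \frac{1}{-86 - 19} = \frac{1}{-105} = - \frac{1}{105}$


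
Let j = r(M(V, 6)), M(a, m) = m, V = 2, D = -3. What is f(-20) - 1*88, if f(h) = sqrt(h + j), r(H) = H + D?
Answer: -88 + I*sqrt(17) ≈ -88.0 + 4.1231*I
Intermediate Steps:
r(H) = -3 + H (r(H) = H - 3 = -3 + H)
j = 3 (j = -3 + 6 = 3)
f(h) = sqrt(3 + h) (f(h) = sqrt(h + 3) = sqrt(3 + h))
f(-20) - 1*88 = sqrt(3 - 20) - 1*88 = sqrt(-17) - 88 = I*sqrt(17) - 88 = -88 + I*sqrt(17)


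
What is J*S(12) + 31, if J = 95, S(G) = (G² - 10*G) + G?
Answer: 3451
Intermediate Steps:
S(G) = G² - 9*G
J*S(12) + 31 = 95*(12*(-9 + 12)) + 31 = 95*(12*3) + 31 = 95*36 + 31 = 3420 + 31 = 3451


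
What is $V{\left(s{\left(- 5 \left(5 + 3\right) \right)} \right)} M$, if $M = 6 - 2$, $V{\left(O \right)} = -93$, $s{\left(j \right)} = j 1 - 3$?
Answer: $-372$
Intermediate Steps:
$s{\left(j \right)} = -3 + j$ ($s{\left(j \right)} = j - 3 = -3 + j$)
$M = 4$
$V{\left(s{\left(- 5 \left(5 + 3\right) \right)} \right)} M = \left(-93\right) 4 = -372$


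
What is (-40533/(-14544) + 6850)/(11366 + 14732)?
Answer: 33222311/126523104 ≈ 0.26258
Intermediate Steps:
(-40533/(-14544) + 6850)/(11366 + 14732) = (-40533*(-1/14544) + 6850)/26098 = (13511/4848 + 6850)*(1/26098) = (33222311/4848)*(1/26098) = 33222311/126523104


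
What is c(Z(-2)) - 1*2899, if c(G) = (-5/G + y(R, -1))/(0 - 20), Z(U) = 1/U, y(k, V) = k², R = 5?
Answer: -11603/4 ≈ -2900.8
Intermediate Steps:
c(G) = -5/4 + 1/(4*G) (c(G) = (-5/G + 5²)/(0 - 20) = (-5/G + 25)/(-20) = (25 - 5/G)*(-1/20) = -5/4 + 1/(4*G))
c(Z(-2)) - 1*2899 = (1 - 5/(-2))/(4*(1/(-2))) - 1*2899 = (1 - 5*(-½))/(4*(-½)) - 2899 = (¼)*(-2)*(1 + 5/2) - 2899 = (¼)*(-2)*(7/2) - 2899 = -7/4 - 2899 = -11603/4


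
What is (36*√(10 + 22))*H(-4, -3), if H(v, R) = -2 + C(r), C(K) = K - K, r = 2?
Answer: -288*√2 ≈ -407.29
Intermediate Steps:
C(K) = 0
H(v, R) = -2 (H(v, R) = -2 + 0 = -2)
(36*√(10 + 22))*H(-4, -3) = (36*√(10 + 22))*(-2) = (36*√32)*(-2) = (36*(4*√2))*(-2) = (144*√2)*(-2) = -288*√2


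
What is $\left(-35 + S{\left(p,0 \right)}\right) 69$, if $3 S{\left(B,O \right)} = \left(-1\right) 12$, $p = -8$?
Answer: $-2691$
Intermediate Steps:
$S{\left(B,O \right)} = -4$ ($S{\left(B,O \right)} = \frac{\left(-1\right) 12}{3} = \frac{1}{3} \left(-12\right) = -4$)
$\left(-35 + S{\left(p,0 \right)}\right) 69 = \left(-35 - 4\right) 69 = \left(-39\right) 69 = -2691$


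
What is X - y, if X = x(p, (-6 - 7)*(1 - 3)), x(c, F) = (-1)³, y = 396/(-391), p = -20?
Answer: 5/391 ≈ 0.012788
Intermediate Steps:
y = -396/391 (y = 396*(-1/391) = -396/391 ≈ -1.0128)
x(c, F) = -1
X = -1
X - y = -1 - 1*(-396/391) = -1 + 396/391 = 5/391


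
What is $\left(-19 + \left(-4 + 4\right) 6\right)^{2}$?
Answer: $361$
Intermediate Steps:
$\left(-19 + \left(-4 + 4\right) 6\right)^{2} = \left(-19 + 0 \cdot 6\right)^{2} = \left(-19 + 0\right)^{2} = \left(-19\right)^{2} = 361$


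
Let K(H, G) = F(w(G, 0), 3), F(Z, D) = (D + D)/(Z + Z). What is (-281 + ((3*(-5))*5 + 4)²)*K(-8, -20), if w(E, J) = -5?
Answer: -2856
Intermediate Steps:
F(Z, D) = D/Z (F(Z, D) = (2*D)/((2*Z)) = (2*D)*(1/(2*Z)) = D/Z)
K(H, G) = -⅗ (K(H, G) = 3/(-5) = 3*(-⅕) = -⅗)
(-281 + ((3*(-5))*5 + 4)²)*K(-8, -20) = (-281 + ((3*(-5))*5 + 4)²)*(-⅗) = (-281 + (-15*5 + 4)²)*(-⅗) = (-281 + (-75 + 4)²)*(-⅗) = (-281 + (-71)²)*(-⅗) = (-281 + 5041)*(-⅗) = 4760*(-⅗) = -2856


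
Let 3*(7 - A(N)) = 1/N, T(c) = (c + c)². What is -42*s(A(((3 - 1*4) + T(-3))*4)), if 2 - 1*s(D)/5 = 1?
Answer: -210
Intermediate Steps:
T(c) = 4*c² (T(c) = (2*c)² = 4*c²)
A(N) = 7 - 1/(3*N)
s(D) = 5 (s(D) = 10 - 5*1 = 10 - 5 = 5)
-42*s(A(((3 - 1*4) + T(-3))*4)) = -42*5 = -210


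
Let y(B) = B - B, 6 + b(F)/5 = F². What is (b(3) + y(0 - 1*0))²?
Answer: 225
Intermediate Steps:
b(F) = -30 + 5*F²
y(B) = 0
(b(3) + y(0 - 1*0))² = ((-30 + 5*3²) + 0)² = ((-30 + 5*9) + 0)² = ((-30 + 45) + 0)² = (15 + 0)² = 15² = 225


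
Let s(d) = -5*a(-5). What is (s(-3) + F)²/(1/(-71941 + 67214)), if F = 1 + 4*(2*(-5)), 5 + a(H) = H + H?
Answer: -6126192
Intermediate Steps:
a(H) = -5 + 2*H (a(H) = -5 + (H + H) = -5 + 2*H)
s(d) = 75 (s(d) = -5*(-5 + 2*(-5)) = -5*(-5 - 10) = -5*(-15) = 75)
F = -39 (F = 1 + 4*(-10) = 1 - 40 = -39)
(s(-3) + F)²/(1/(-71941 + 67214)) = (75 - 39)²/(1/(-71941 + 67214)) = 36²/(1/(-4727)) = 1296/(-1/4727) = 1296*(-4727) = -6126192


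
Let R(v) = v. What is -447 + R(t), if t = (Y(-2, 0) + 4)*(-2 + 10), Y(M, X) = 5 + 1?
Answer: -367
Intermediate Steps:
Y(M, X) = 6
t = 80 (t = (6 + 4)*(-2 + 10) = 10*8 = 80)
-447 + R(t) = -447 + 80 = -367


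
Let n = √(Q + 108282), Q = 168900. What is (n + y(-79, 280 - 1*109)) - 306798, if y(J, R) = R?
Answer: -306627 + 9*√3422 ≈ -3.0610e+5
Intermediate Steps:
n = 9*√3422 (n = √(168900 + 108282) = √277182 = 9*√3422 ≈ 526.48)
(n + y(-79, 280 - 1*109)) - 306798 = (9*√3422 + (280 - 1*109)) - 306798 = (9*√3422 + (280 - 109)) - 306798 = (9*√3422 + 171) - 306798 = (171 + 9*√3422) - 306798 = -306627 + 9*√3422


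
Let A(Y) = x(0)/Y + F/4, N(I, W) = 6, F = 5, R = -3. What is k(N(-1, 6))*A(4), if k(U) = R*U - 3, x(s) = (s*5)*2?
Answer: -105/4 ≈ -26.250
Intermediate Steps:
x(s) = 10*s (x(s) = (5*s)*2 = 10*s)
A(Y) = 5/4 (A(Y) = (10*0)/Y + 5/4 = 0/Y + 5*(¼) = 0 + 5/4 = 5/4)
k(U) = -3 - 3*U (k(U) = -3*U - 3 = -3 - 3*U)
k(N(-1, 6))*A(4) = (-3 - 3*6)*(5/4) = (-3 - 18)*(5/4) = -21*5/4 = -105/4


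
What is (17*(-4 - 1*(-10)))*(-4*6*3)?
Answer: -7344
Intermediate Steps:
(17*(-4 - 1*(-10)))*(-4*6*3) = (17*(-4 + 10))*(-24*3) = (17*6)*(-72) = 102*(-72) = -7344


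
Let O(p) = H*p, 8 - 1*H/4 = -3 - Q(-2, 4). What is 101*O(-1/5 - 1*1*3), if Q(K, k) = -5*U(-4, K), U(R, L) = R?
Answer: -200384/5 ≈ -40077.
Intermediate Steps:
Q(K, k) = 20 (Q(K, k) = -5*(-4) = 20)
H = 124 (H = 32 - 4*(-3 - 1*20) = 32 - 4*(-3 - 20) = 32 - 4*(-23) = 32 + 92 = 124)
O(p) = 124*p
101*O(-1/5 - 1*1*3) = 101*(124*(-1/5 - 1*1*3)) = 101*(124*(-1*⅕ - 1*3)) = 101*(124*(-⅕ - 3)) = 101*(124*(-16/5)) = 101*(-1984/5) = -200384/5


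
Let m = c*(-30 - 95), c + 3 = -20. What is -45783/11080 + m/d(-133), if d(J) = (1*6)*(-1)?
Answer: -16064849/33240 ≈ -483.30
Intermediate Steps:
c = -23 (c = -3 - 20 = -23)
d(J) = -6 (d(J) = 6*(-1) = -6)
m = 2875 (m = -23*(-30 - 95) = -23*(-125) = 2875)
-45783/11080 + m/d(-133) = -45783/11080 + 2875/(-6) = -45783*1/11080 + 2875*(-⅙) = -45783/11080 - 2875/6 = -16064849/33240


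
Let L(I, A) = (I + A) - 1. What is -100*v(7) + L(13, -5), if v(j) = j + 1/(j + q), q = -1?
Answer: -2129/3 ≈ -709.67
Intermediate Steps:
L(I, A) = -1 + A + I (L(I, A) = (A + I) - 1 = -1 + A + I)
v(j) = j + 1/(-1 + j) (v(j) = j + 1/(j - 1) = j + 1/(-1 + j))
-100*v(7) + L(13, -5) = -100*(1 + 7**2 - 1*7)/(-1 + 7) + (-1 - 5 + 13) = -100*(1 + 49 - 7)/6 + 7 = -50*43/3 + 7 = -100*43/6 + 7 = -2150/3 + 7 = -2129/3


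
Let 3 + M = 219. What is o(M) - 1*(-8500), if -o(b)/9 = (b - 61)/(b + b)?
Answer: 407845/48 ≈ 8496.8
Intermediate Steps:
M = 216 (M = -3 + 219 = 216)
o(b) = -9*(-61 + b)/(2*b) (o(b) = -9*(b - 61)/(b + b) = -9*(-61 + b)/(2*b))
o(M) - 1*(-8500) = (9/2)*(61 - 1*216)/216 - 1*(-8500) = (9/2)*(1/216)*(61 - 216) + 8500 = (9/2)*(1/216)*(-155) + 8500 = -155/48 + 8500 = 407845/48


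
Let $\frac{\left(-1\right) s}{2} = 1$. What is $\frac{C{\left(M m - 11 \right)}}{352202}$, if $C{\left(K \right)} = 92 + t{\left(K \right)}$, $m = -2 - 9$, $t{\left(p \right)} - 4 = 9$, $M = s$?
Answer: $\frac{105}{352202} \approx 0.00029812$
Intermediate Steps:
$s = -2$ ($s = \left(-2\right) 1 = -2$)
$M = -2$
$t{\left(p \right)} = 13$ ($t{\left(p \right)} = 4 + 9 = 13$)
$m = -11$ ($m = -2 - 9 = -11$)
$C{\left(K \right)} = 105$ ($C{\left(K \right)} = 92 + 13 = 105$)
$\frac{C{\left(M m - 11 \right)}}{352202} = \frac{105}{352202}$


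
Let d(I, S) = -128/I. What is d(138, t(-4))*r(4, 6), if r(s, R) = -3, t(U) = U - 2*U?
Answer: 64/23 ≈ 2.7826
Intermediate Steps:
t(U) = -U
d(138, t(-4))*r(4, 6) = -128/138*(-3) = -128*1/138*(-3) = -64/69*(-3) = 64/23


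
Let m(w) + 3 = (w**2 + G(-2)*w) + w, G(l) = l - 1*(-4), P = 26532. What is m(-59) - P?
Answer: -23231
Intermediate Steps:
G(l) = 4 + l (G(l) = l + 4 = 4 + l)
m(w) = -3 + w**2 + 3*w (m(w) = -3 + ((w**2 + (4 - 2)*w) + w) = -3 + ((w**2 + 2*w) + w) = -3 + (w**2 + 3*w) = -3 + w**2 + 3*w)
m(-59) - P = (-3 + (-59)**2 + 3*(-59)) - 1*26532 = (-3 + 3481 - 177) - 26532 = 3301 - 26532 = -23231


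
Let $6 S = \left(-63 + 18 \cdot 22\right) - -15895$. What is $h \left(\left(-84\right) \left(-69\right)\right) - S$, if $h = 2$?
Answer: $\frac{26662}{3} \approx 8887.3$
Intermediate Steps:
$S = \frac{8114}{3}$ ($S = \frac{\left(-63 + 18 \cdot 22\right) - -15895}{6} = \frac{\left(-63 + 396\right) + 15895}{6} = \frac{333 + 15895}{6} = \frac{1}{6} \cdot 16228 = \frac{8114}{3} \approx 2704.7$)
$h \left(\left(-84\right) \left(-69\right)\right) - S = 2 \left(\left(-84\right) \left(-69\right)\right) - \frac{8114}{3} = 2 \cdot 5796 - \frac{8114}{3} = 11592 - \frac{8114}{3} = \frac{26662}{3}$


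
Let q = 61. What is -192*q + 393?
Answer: -11319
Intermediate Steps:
-192*q + 393 = -192*61 + 393 = -11712 + 393 = -11319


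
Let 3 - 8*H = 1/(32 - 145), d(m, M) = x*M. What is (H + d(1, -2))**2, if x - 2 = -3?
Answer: 288369/51076 ≈ 5.6459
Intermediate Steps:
x = -1 (x = 2 - 3 = -1)
d(m, M) = -M
H = 85/226 (H = 3/8 - 1/(8*(32 - 145)) = 3/8 - 1/8/(-113) = 3/8 - 1/8*(-1/113) = 3/8 + 1/904 = 85/226 ≈ 0.37611)
(H + d(1, -2))**2 = (85/226 - 1*(-2))**2 = (85/226 + 2)**2 = (537/226)**2 = 288369/51076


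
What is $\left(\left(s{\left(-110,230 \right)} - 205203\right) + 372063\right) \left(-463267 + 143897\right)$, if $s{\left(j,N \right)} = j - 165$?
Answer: $-53202251450$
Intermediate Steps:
$s{\left(j,N \right)} = -165 + j$
$\left(\left(s{\left(-110,230 \right)} - 205203\right) + 372063\right) \left(-463267 + 143897\right) = \left(\left(\left(-165 - 110\right) - 205203\right) + 372063\right) \left(-463267 + 143897\right) = \left(\left(-275 - 205203\right) + 372063\right) \left(-319370\right) = \left(-205478 + 372063\right) \left(-319370\right) = 166585 \left(-319370\right) = -53202251450$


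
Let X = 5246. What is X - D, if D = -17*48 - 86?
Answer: 6148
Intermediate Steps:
D = -902 (D = -816 - 86 = -902)
X - D = 5246 - 1*(-902) = 5246 + 902 = 6148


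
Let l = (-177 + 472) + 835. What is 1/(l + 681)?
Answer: 1/1811 ≈ 0.00055218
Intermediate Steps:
l = 1130 (l = 295 + 835 = 1130)
1/(l + 681) = 1/(1130 + 681) = 1/1811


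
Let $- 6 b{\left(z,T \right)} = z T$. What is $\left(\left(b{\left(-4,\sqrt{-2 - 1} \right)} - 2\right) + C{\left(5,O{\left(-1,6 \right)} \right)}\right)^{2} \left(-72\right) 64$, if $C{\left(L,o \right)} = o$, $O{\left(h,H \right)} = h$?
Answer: $-35328 + 18432 i \sqrt{3} \approx -35328.0 + 31925.0 i$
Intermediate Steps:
$b{\left(z,T \right)} = - \frac{T z}{6}$ ($b{\left(z,T \right)} = - \frac{z T}{6} = - \frac{T z}{6}$)
$\left(\left(b{\left(-4,\sqrt{-2 - 1} \right)} - 2\right) + C{\left(5,O{\left(-1,6 \right)} \right)}\right)^{2} \left(-72\right) 64 = \left(\left(\left(- \frac{1}{6}\right) \sqrt{-2 - 1} \left(-4\right) - 2\right) - 1\right)^{2} \left(-72\right) 64 = \left(\left(\left(- \frac{1}{6}\right) \sqrt{-3} \left(-4\right) - 2\right) - 1\right)^{2} \left(-72\right) 64 = \left(\left(\left(- \frac{1}{6}\right) i \sqrt{3} \left(-4\right) - 2\right) - 1\right)^{2} \left(-72\right) 64 = \left(\left(\frac{2 i \sqrt{3}}{3} - 2\right) - 1\right)^{2} \left(-72\right) 64 = \left(\left(-2 + \frac{2 i \sqrt{3}}{3}\right) - 1\right)^{2} \left(-72\right) 64 = \left(-3 + \frac{2 i \sqrt{3}}{3}\right)^{2} \left(-72\right) 64 = - 72 \left(-3 + \frac{2 i \sqrt{3}}{3}\right)^{2} \cdot 64 = - 4608 \left(-3 + \frac{2 i \sqrt{3}}{3}\right)^{2}$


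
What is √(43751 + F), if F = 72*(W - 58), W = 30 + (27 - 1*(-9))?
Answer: √44327 ≈ 210.54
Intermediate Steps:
W = 66 (W = 30 + (27 + 9) = 30 + 36 = 66)
F = 576 (F = 72*(66 - 58) = 72*8 = 576)
√(43751 + F) = √(43751 + 576) = √44327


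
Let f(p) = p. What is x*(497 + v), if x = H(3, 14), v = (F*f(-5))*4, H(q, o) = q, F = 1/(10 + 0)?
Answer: 1485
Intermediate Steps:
F = 1/10 ≈ 0.10000
v = -2 (v = ((1/10)*(-5))*4 = -1/2*4 = -2)
x = 3
x*(497 + v) = 3*(497 - 2) = 3*495 = 1485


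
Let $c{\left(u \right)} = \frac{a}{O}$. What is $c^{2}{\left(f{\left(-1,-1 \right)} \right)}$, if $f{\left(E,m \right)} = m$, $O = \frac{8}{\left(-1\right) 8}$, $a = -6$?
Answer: $36$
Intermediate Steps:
$O = -1$ ($O = \frac{8}{-8} = 8 \left(- \frac{1}{8}\right) = -1$)
$c{\left(u \right)} = 6$ ($c{\left(u \right)} = - \frac{6}{-1} = \left(-6\right) \left(-1\right) = 6$)
$c^{2}{\left(f{\left(-1,-1 \right)} \right)} = 6^{2} = 36$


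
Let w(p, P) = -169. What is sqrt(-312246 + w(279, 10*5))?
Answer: I*sqrt(312415) ≈ 558.94*I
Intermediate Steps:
sqrt(-312246 + w(279, 10*5)) = sqrt(-312246 - 169) = sqrt(-312415) = I*sqrt(312415)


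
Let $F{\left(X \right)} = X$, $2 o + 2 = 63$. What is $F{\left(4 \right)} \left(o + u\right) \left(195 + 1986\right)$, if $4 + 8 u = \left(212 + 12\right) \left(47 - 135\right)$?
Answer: $-21234216$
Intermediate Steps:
$o = \frac{61}{2}$ ($o = -1 + \frac{1}{2} \cdot 63 = -1 + \frac{63}{2} = \frac{61}{2} \approx 30.5$)
$u = - \frac{4929}{2}$ ($u = - \frac{1}{2} + \frac{\left(212 + 12\right) \left(47 - 135\right)}{8} = - \frac{1}{2} + \frac{224 \left(-88\right)}{8} = - \frac{1}{2} + \frac{1}{8} \left(-19712\right) = - \frac{1}{2} - 2464 = - \frac{4929}{2} \approx -2464.5$)
$F{\left(4 \right)} \left(o + u\right) \left(195 + 1986\right) = 4 \left(\frac{61}{2} - \frac{4929}{2}\right) \left(195 + 1986\right) = 4 \left(\left(-2434\right) 2181\right) = 4 \left(-5308554\right) = -21234216$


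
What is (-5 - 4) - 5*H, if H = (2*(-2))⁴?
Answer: -1289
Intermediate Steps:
H = 256 (H = (-4)⁴ = 256)
(-5 - 4) - 5*H = (-5 - 4) - 5*256 = -9 - 1280 = -1289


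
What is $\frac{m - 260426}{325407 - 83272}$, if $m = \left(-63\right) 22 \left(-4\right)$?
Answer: $- \frac{254882}{242135} \approx -1.0526$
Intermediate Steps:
$m = 5544$ ($m = \left(-1386\right) \left(-4\right) = 5544$)
$\frac{m - 260426}{325407 - 83272} = \frac{5544 - 260426}{325407 - 83272} = - \frac{254882}{242135}$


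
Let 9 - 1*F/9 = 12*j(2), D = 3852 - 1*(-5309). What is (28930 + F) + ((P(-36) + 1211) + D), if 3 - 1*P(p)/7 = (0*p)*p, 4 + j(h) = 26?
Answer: 37028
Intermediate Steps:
D = 9161 (D = 3852 + 5309 = 9161)
j(h) = 22 (j(h) = -4 + 26 = 22)
P(p) = 21 (P(p) = 21 - 7*0*p*p = 21 - 0*p = 21 - 7*0 = 21 + 0 = 21)
F = -2295 (F = 81 - 108*22 = 81 - 9*264 = 81 - 2376 = -2295)
(28930 + F) + ((P(-36) + 1211) + D) = (28930 - 2295) + ((21 + 1211) + 9161) = 26635 + (1232 + 9161) = 26635 + 10393 = 37028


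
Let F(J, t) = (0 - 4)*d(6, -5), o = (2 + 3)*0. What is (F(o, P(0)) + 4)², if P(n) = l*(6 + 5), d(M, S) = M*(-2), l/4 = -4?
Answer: 2704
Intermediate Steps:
l = -16 (l = 4*(-4) = -16)
d(M, S) = -2*M
o = 0 (o = 5*0 = 0)
P(n) = -176 (P(n) = -16*(6 + 5) = -16*11 = -176)
F(J, t) = 48 (F(J, t) = (0 - 4)*(-2*6) = -4*(-12) = 48)
(F(o, P(0)) + 4)² = (48 + 4)² = 52² = 2704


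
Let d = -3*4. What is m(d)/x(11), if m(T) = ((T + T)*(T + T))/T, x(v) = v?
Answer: -48/11 ≈ -4.3636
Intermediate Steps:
d = -12
m(T) = 4*T (m(T) = ((2*T)*(2*T))/T = (4*T²)/T = 4*T)
m(d)/x(11) = (4*(-12))/11 = -48*1/11 = -48/11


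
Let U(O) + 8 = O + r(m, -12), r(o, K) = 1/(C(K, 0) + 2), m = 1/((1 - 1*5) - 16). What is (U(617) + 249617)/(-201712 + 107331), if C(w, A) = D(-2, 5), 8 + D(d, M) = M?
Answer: -250225/94381 ≈ -2.6512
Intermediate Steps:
D(d, M) = -8 + M
C(w, A) = -3 (C(w, A) = -8 + 5 = -3)
m = -1/20 (m = 1/((1 - 5) - 16) = 1/(-4 - 16) = 1/(-20) = -1/20 ≈ -0.050000)
r(o, K) = -1 (r(o, K) = 1/(-3 + 2) = 1/(-1) = -1)
U(O) = -9 + O (U(O) = -8 + (O - 1) = -8 + (-1 + O) = -9 + O)
(U(617) + 249617)/(-201712 + 107331) = ((-9 + 617) + 249617)/(-201712 + 107331) = (608 + 249617)/(-94381) = 250225*(-1/94381) = -250225/94381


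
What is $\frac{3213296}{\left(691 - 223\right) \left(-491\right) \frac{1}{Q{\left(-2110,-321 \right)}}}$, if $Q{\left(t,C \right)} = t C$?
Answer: $- \frac{181366459480}{19149} \approx -9.4713 \cdot 10^{6}$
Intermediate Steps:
$Q{\left(t,C \right)} = C t$
$\frac{3213296}{\left(691 - 223\right) \left(-491\right) \frac{1}{Q{\left(-2110,-321 \right)}}} = \frac{3213296}{\left(691 - 223\right) \left(-491\right) \frac{1}{\left(-321\right) \left(-2110\right)}} = \frac{3213296}{468 \left(-491\right) \frac{1}{677310}} = \frac{3213296}{\left(-229788\right) \frac{1}{677310}} = \frac{3213296}{- \frac{38298}{112885}} = 3213296 \left(- \frac{112885}{38298}\right) = - \frac{181366459480}{19149}$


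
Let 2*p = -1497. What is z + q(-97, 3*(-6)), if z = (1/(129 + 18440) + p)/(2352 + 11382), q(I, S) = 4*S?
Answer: -5250233545/72864756 ≈ -72.054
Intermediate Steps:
p = -1497/2 (p = (½)*(-1497) = -1497/2 ≈ -748.50)
z = -3971113/72864756 (z = (1/(129 + 18440) - 1497/2)/(2352 + 11382) = (1/18569 - 1497/2)/13734 = (1/18569 - 1497/2)*(1/13734) = -27797791/37138*1/13734 = -3971113/72864756 ≈ -0.054500)
z + q(-97, 3*(-6)) = -3971113/72864756 + 4*(3*(-6)) = -3971113/72864756 + 4*(-18) = -3971113/72864756 - 72 = -5250233545/72864756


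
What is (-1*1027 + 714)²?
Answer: 97969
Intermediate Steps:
(-1*1027 + 714)² = (-1027 + 714)² = (-313)² = 97969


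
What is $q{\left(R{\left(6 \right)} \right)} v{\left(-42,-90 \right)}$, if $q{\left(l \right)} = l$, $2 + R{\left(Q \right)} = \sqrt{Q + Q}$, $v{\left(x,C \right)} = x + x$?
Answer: $168 - 168 \sqrt{3} \approx -122.98$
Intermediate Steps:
$v{\left(x,C \right)} = 2 x$
$R{\left(Q \right)} = -2 + \sqrt{2} \sqrt{Q}$ ($R{\left(Q \right)} = -2 + \sqrt{Q + Q} = -2 + \sqrt{2 Q} = -2 + \sqrt{2} \sqrt{Q}$)
$q{\left(R{\left(6 \right)} \right)} v{\left(-42,-90 \right)} = \left(-2 + \sqrt{2} \sqrt{6}\right) 2 \left(-42\right) = \left(-2 + 2 \sqrt{3}\right) \left(-84\right) = 168 - 168 \sqrt{3}$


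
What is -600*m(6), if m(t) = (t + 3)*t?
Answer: -32400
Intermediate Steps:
m(t) = t*(3 + t) (m(t) = (3 + t)*t = t*(3 + t))
-600*m(6) = -3600*(3 + 6) = -3600*9 = -600*54 = -32400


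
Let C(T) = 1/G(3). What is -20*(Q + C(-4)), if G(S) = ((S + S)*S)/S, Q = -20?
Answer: 1190/3 ≈ 396.67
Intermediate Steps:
G(S) = 2*S (G(S) = ((2*S)*S)/S = (2*S**2)/S = 2*S)
C(T) = 1/6 (C(T) = 1/(2*3) = 1/6)
-20*(Q + C(-4)) = -20*(-20 + 1/6) = -20*(-119/6) = 1190/3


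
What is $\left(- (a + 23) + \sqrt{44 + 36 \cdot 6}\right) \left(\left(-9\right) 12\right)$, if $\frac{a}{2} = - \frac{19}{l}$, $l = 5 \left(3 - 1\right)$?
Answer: $\frac{10368}{5} - 216 \sqrt{65} \approx 332.15$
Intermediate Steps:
$l = 10$ ($l = 5 \cdot 2 = 10$)
$a = - \frac{19}{5}$ ($a = 2 \left(- \frac{19}{10}\right) = - \frac{19}{5} \approx -3.8$)
$\left(- (a + 23) + \sqrt{44 + 36 \cdot 6}\right) \left(\left(-9\right) 12\right) = \left(- (- \frac{19}{5} + 23) + \sqrt{44 + 36 \cdot 6}\right) \left(\left(-9\right) 12\right) = \left(\left(-1\right) \frac{96}{5} + \sqrt{44 + 216}\right) \left(-108\right) = \left(- \frac{96}{5} + \sqrt{260}\right) \left(-108\right) = \left(- \frac{96}{5} + 2 \sqrt{65}\right) \left(-108\right) = \frac{10368}{5} - 216 \sqrt{65}$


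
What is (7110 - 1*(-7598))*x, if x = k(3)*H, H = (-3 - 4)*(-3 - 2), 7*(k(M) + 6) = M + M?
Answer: -2647440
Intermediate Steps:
k(M) = -6 + 2*M/7 (k(M) = -6 + (M + M)/7 = -6 + (2*M)/7 = -6 + 2*M/7)
H = 35 (H = -7*(-5) = 35)
x = -180 (x = (-6 + (2/7)*3)*35 = (-6 + 6/7)*35 = -36/7*35 = -180)
(7110 - 1*(-7598))*x = (7110 - 1*(-7598))*(-180) = (7110 + 7598)*(-180) = 14708*(-180) = -2647440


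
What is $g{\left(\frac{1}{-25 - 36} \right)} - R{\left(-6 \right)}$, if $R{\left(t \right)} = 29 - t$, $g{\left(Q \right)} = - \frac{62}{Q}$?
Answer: $3747$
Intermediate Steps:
$g{\left(\frac{1}{-25 - 36} \right)} - R{\left(-6 \right)} = - \frac{62}{\frac{1}{-25 - 36}} - \left(29 - -6\right) = - \frac{62}{\frac{1}{-61}} - \left(29 + 6\right) = - \frac{62}{- \frac{1}{61}} - 35 = \left(-62\right) \left(-61\right) - 35 = 3782 - 35 = 3747$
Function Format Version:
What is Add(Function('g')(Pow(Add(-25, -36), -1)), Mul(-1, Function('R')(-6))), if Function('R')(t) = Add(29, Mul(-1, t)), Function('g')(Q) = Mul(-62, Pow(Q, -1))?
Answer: 3747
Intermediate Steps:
Add(Function('g')(Pow(Add(-25, -36), -1)), Mul(-1, Function('R')(-6))) = Add(Mul(-62, Pow(Pow(Add(-25, -36), -1), -1)), Mul(-1, Add(29, Mul(-1, -6)))) = Add(Mul(-62, Pow(Pow(-61, -1), -1)), Mul(-1, Add(29, 6))) = Add(Mul(-62, Pow(Rational(-1, 61), -1)), Mul(-1, 35)) = Add(Mul(-62, -61), -35) = Add(3782, -35) = 3747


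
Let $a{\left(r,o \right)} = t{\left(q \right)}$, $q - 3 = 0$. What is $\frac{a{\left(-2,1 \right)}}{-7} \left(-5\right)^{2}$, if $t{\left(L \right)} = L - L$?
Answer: $0$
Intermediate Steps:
$q = 3$ ($q = 3 + 0 = 3$)
$t{\left(L \right)} = 0$
$a{\left(r,o \right)} = 0$
$\frac{a{\left(-2,1 \right)}}{-7} \left(-5\right)^{2} = \frac{0}{-7} \left(-5\right)^{2} = 0 \left(- \frac{1}{7}\right) 25 = 0 \cdot 25 = 0$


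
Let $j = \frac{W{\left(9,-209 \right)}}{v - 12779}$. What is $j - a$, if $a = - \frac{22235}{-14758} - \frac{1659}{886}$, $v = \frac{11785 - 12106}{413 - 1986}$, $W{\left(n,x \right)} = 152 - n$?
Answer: $\frac{23302091213805}{65708248966262} \approx 0.35463$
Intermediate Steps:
$v = \frac{321}{1573}$ ($v = - \frac{321}{-1573} = \left(-321\right) \left(- \frac{1}{1573}\right) = \frac{321}{1573} \approx 0.20407$)
$a = - \frac{1195828}{3268897}$ ($a = \left(-22235\right) \left(- \frac{1}{14758}\right) - \frac{1659}{886} = \frac{22235}{14758} - \frac{1659}{886} = - \frac{1195828}{3268897} \approx -0.36582$)
$j = - \frac{224939}{20101046}$ ($j = \frac{152 - 9}{\frac{321}{1573} - 12779} = \frac{152 - 9}{- \frac{20101046}{1573}} = 143 \left(- \frac{1573}{20101046}\right) = - \frac{224939}{20101046} \approx -0.01119$)
$j - a = - \frac{224939}{20101046} - - \frac{1195828}{3268897} = - \frac{224939}{20101046} + \frac{1195828}{3268897} = \frac{23302091213805}{65708248966262}$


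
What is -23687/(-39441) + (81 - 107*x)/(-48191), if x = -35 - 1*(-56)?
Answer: 1226929423/1900701231 ≈ 0.64551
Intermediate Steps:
x = 21 (x = -35 + 56 = 21)
-23687/(-39441) + (81 - 107*x)/(-48191) = -23687/(-39441) + (81 - 107*21)/(-48191) = -23687*(-1/39441) + (81 - 2247)*(-1/48191) = 23687/39441 - 2166*(-1/48191) = 23687/39441 + 2166/48191 = 1226929423/1900701231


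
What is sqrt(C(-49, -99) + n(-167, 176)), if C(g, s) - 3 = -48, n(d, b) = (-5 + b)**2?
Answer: 6*sqrt(811) ≈ 170.87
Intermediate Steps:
C(g, s) = -45 (C(g, s) = 3 - 48 = -45)
sqrt(C(-49, -99) + n(-167, 176)) = sqrt(-45 + (-5 + 176)**2) = sqrt(-45 + 171**2) = sqrt(-45 + 29241) = sqrt(29196) = 6*sqrt(811)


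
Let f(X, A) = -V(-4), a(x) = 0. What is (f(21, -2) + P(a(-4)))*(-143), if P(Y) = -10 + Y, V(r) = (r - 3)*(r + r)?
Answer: 9438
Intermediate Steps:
V(r) = 2*r*(-3 + r) (V(r) = (-3 + r)*(2*r) = 2*r*(-3 + r))
f(X, A) = -56 (f(X, A) = -2*(-4)*(-3 - 4) = -2*(-4)*(-7) = -1*56 = -56)
(f(21, -2) + P(a(-4)))*(-143) = (-56 + (-10 + 0))*(-143) = (-56 - 10)*(-143) = -66*(-143) = 9438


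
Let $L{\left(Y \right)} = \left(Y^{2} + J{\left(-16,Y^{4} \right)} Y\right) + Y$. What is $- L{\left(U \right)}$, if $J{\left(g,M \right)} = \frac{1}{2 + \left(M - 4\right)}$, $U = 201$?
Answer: $- \frac{66272240921199}{1632240799} \approx -40602.0$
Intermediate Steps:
$J{\left(g,M \right)} = \frac{1}{-2 + M}$ ($J{\left(g,M \right)} = \frac{1}{2 + \left(-4 + M\right)} = \frac{1}{-2 + M}$)
$L{\left(Y \right)} = Y + Y^{2} + \frac{Y}{-2 + Y^{4}}$ ($L{\left(Y \right)} = \left(Y^{2} + \frac{Y}{-2 + Y^{4}}\right) + Y = Y + Y^{2} + \frac{Y}{-2 + Y^{4}}$)
$- L{\left(U \right)} = - \frac{201 \left(1 + \left(1 + 201\right) \left(-2 + 201^{4}\right)\right)}{-2 + 201^{4}} = - \frac{201 \left(1 + 202 \left(-2 + 1632240801\right)\right)}{-2 + 1632240801} = - \frac{201 \left(1 + 202 \cdot 1632240799\right)}{1632240799} = - \frac{201 \left(1 + 329712641398\right)}{1632240799} = - \frac{201 \cdot 329712641399}{1632240799} = \left(-1\right) \frac{66272240921199}{1632240799} = - \frac{66272240921199}{1632240799}$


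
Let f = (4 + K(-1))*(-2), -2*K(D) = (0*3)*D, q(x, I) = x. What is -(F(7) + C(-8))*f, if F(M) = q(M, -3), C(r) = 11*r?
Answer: -648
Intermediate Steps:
F(M) = M
K(D) = 0 (K(D) = -0*3*D/2 = -0*D = -1/2*0 = 0)
f = -8 (f = (4 + 0)*(-2) = 4*(-2) = -8)
-(F(7) + C(-8))*f = -(7 + 11*(-8))*(-8) = -(7 - 88)*(-8) = -(-81)*(-8) = -1*648 = -648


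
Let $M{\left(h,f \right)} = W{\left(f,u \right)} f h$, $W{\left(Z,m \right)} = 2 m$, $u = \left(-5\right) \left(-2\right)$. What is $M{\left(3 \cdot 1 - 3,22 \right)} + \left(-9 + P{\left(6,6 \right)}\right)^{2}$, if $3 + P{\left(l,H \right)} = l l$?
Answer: $576$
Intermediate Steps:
$u = 10$
$P{\left(l,H \right)} = -3 + l^{2}$ ($P{\left(l,H \right)} = -3 + l l = -3 + l^{2}$)
$M{\left(h,f \right)} = 20 f h$ ($M{\left(h,f \right)} = 2 \cdot 10 f h = 20 f h$)
$M{\left(3 \cdot 1 - 3,22 \right)} + \left(-9 + P{\left(6,6 \right)}\right)^{2} = 20 \cdot 22 \left(3 \cdot 1 - 3\right) + \left(-9 - \left(3 - 6^{2}\right)\right)^{2} = 20 \cdot 22 \left(3 - 3\right) + \left(-9 + \left(-3 + 36\right)\right)^{2} = 20 \cdot 22 \cdot 0 + \left(-9 + 33\right)^{2} = 0 + 24^{2} = 0 + 576 = 576$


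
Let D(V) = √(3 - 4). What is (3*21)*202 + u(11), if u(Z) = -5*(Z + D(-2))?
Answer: 12671 - 5*I ≈ 12671.0 - 5.0*I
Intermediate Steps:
D(V) = I (D(V) = √(-1) = I)
u(Z) = -5*I - 5*Z (u(Z) = -5*(Z + I) = -5*(I + Z) = -5*I - 5*Z)
(3*21)*202 + u(11) = (3*21)*202 + (-5*I - 5*11) = 63*202 + (-5*I - 55) = 12726 + (-55 - 5*I) = 12671 - 5*I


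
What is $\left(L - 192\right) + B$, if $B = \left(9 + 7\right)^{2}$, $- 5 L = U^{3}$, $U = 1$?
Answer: $\frac{319}{5} \approx 63.8$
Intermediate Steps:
$L = - \frac{1}{5}$ ($L = - \frac{1^{3}}{5} = \left(- \frac{1}{5}\right) 1 = - \frac{1}{5} \approx -0.2$)
$B = 256$ ($B = 16^{2} = 256$)
$\left(L - 192\right) + B = \left(- \frac{1}{5} - 192\right) + 256 = - \frac{961}{5} + 256 = \frac{319}{5}$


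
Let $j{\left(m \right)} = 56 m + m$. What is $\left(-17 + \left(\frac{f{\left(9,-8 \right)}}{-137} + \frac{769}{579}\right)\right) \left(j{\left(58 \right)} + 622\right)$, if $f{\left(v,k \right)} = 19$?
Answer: $- \frac{4926257992}{79323} \approx -62104.0$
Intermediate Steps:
$j{\left(m \right)} = 57 m$
$\left(-17 + \left(\frac{f{\left(9,-8 \right)}}{-137} + \frac{769}{579}\right)\right) \left(j{\left(58 \right)} + 622\right) = \left(-17 + \left(\frac{19}{-137} + \frac{769}{579}\right)\right) \left(57 \cdot 58 + 622\right) = \left(-17 + \left(19 \left(- \frac{1}{137}\right) + 769 \cdot \frac{1}{579}\right)\right) \left(3306 + 622\right) = \left(-17 + \left(- \frac{19}{137} + \frac{769}{579}\right)\right) 3928 = \left(-17 + \frac{94352}{79323}\right) 3928 = \left(- \frac{1254139}{79323}\right) 3928 = - \frac{4926257992}{79323}$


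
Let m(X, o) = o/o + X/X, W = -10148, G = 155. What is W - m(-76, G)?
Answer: -10150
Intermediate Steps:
m(X, o) = 2 (m(X, o) = 1 + 1 = 2)
W - m(-76, G) = -10148 - 1*2 = -10148 - 2 = -10150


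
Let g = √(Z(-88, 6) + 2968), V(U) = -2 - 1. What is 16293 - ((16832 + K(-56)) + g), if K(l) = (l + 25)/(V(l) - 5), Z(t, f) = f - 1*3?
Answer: -4343/8 - √2971 ≈ -597.38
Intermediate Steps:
V(U) = -3
Z(t, f) = -3 + f (Z(t, f) = f - 3 = -3 + f)
K(l) = -25/8 - l/8 (K(l) = (l + 25)/(-3 - 5) = (25 + l)/(-8) = (25 + l)*(-⅛) = -25/8 - l/8)
g = √2971 (g = √((-3 + 6) + 2968) = √(3 + 2968) = √2971 ≈ 54.507)
16293 - ((16832 + K(-56)) + g) = 16293 - ((16832 + (-25/8 - ⅛*(-56))) + √2971) = 16293 - ((16832 + (-25/8 + 7)) + √2971) = 16293 - ((16832 + 31/8) + √2971) = 16293 - (134687/8 + √2971) = 16293 + (-134687/8 - √2971) = -4343/8 - √2971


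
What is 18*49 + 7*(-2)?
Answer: 868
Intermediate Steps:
18*49 + 7*(-2) = 882 - 14 = 868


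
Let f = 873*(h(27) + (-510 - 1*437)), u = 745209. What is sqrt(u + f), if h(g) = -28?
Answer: 87*I*sqrt(14) ≈ 325.52*I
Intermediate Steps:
f = -851175 (f = 873*(-28 + (-510 - 1*437)) = 873*(-28 + (-510 - 437)) = 873*(-28 - 947) = 873*(-975) = -851175)
sqrt(u + f) = sqrt(745209 - 851175) = sqrt(-105966) = 87*I*sqrt(14)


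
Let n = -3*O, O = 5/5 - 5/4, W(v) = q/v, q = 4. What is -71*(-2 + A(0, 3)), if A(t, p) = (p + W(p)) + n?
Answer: -2627/12 ≈ -218.92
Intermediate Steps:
W(v) = 4/v
O = -¼ (O = 5*(⅕) - 5*¼ = 1 - 5/4 = -¼ ≈ -0.25000)
n = ¾ (n = -3*(-¼) = ¾ ≈ 0.75000)
A(t, p) = ¾ + p + 4/p (A(t, p) = (p + 4/p) + ¾ = ¾ + p + 4/p)
-71*(-2 + A(0, 3)) = -71*(-2 + (¾ + 3 + 4/3)) = -71*(-2 + 61/12) = -71*37/12 = -2627/12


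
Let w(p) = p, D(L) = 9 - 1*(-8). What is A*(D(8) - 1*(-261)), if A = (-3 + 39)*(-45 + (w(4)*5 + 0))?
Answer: -250200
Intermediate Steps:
D(L) = 17 (D(L) = 9 + 8 = 17)
A = -900 (A = (-3 + 39)*(-45 + (4*5 + 0)) = 36*(-45 + (20 + 0)) = 36*(-45 + 20) = 36*(-25) = -900)
A*(D(8) - 1*(-261)) = -900*(17 - 1*(-261)) = -900*(17 + 261) = -900*278 = -250200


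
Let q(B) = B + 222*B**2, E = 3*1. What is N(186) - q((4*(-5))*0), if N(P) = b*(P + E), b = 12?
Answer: 2268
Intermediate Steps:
E = 3
N(P) = 36 + 12*P (N(P) = 12*(P + 3) = 12*(3 + P) = 36 + 12*P)
N(186) - q((4*(-5))*0) = (36 + 12*186) - (4*(-5))*0*(1 + 222*((4*(-5))*0)) = (36 + 2232) - (-20*0)*(1 + 222*(-20*0)) = 2268 - 0*(1 + 222*0) = 2268 - 0*(1 + 0) = 2268 - 0 = 2268 - 1*0 = 2268 + 0 = 2268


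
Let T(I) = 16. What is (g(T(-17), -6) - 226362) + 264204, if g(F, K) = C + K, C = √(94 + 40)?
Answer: 37836 + √134 ≈ 37848.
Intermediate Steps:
C = √134 ≈ 11.576
g(F, K) = K + √134 (g(F, K) = √134 + K = K + √134)
(g(T(-17), -6) - 226362) + 264204 = ((-6 + √134) - 226362) + 264204 = (-226368 + √134) + 264204 = 37836 + √134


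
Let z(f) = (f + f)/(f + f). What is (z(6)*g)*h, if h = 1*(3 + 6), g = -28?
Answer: -252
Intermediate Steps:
z(f) = 1 (z(f) = (2*f)/((2*f)) = (2*f)*(1/(2*f)) = 1)
h = 9 (h = 1*9 = 9)
(z(6)*g)*h = (1*(-28))*9 = -28*9 = -252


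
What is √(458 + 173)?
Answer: √631 ≈ 25.120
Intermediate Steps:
√(458 + 173) = √631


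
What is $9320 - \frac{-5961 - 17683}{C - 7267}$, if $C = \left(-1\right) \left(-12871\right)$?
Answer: $\frac{13063231}{1401} \approx 9324.2$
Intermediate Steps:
$C = 12871$
$9320 - \frac{-5961 - 17683}{C - 7267} = 9320 - \frac{-5961 - 17683}{12871 - 7267} = 9320 - - \frac{23644}{5604} = 9320 - \left(-23644\right) \frac{1}{5604} = 9320 - - \frac{5911}{1401} = 9320 + \frac{5911}{1401} = \frac{13063231}{1401}$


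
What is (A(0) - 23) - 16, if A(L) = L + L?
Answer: -39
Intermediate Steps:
A(L) = 2*L
(A(0) - 23) - 16 = (2*0 - 23) - 16 = (0 - 23) - 16 = -23 - 16 = -39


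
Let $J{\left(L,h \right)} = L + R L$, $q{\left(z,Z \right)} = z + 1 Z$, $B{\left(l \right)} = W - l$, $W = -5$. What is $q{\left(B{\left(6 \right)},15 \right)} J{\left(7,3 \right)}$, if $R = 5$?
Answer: $168$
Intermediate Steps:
$B{\left(l \right)} = -5 - l$
$q{\left(z,Z \right)} = Z + z$ ($q{\left(z,Z \right)} = z + Z = Z + z$)
$J{\left(L,h \right)} = 6 L$ ($J{\left(L,h \right)} = L + 5 L = 6 L$)
$q{\left(B{\left(6 \right)},15 \right)} J{\left(7,3 \right)} = \left(15 - 11\right) 6 \cdot 7 = \left(15 - 11\right) 42 = 4 \cdot 42 = 168$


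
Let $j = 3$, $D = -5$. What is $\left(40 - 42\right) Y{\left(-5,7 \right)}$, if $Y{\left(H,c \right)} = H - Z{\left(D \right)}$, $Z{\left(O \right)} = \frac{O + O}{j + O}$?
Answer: $20$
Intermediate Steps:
$Z{\left(O \right)} = \frac{2 O}{3 + O}$ ($Z{\left(O \right)} = \frac{O + O}{3 + O} = \frac{2 O}{3 + O}$)
$Y{\left(H,c \right)} = -5 + H$ ($Y{\left(H,c \right)} = H - 2 \left(-5\right) \frac{1}{3 - 5} = H - 2 \left(-5\right) \frac{1}{-2} = H - 2 \left(-5\right) \left(- \frac{1}{2}\right) = H - 5 = -5 + H$)
$\left(40 - 42\right) Y{\left(-5,7 \right)} = \left(40 - 42\right) \left(-5 - 5\right) = \left(-2\right) \left(-10\right) = 20$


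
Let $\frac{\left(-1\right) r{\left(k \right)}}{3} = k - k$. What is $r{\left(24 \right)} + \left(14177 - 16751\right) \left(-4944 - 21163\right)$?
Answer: $67199418$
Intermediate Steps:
$r{\left(k \right)} = 0$ ($r{\left(k \right)} = - 3 \left(k - k\right) = \left(-3\right) 0 = 0$)
$r{\left(24 \right)} + \left(14177 - 16751\right) \left(-4944 - 21163\right) = 0 + \left(14177 - 16751\right) \left(-4944 - 21163\right) = 0 - -67199418 = 0 + 67199418 = 67199418$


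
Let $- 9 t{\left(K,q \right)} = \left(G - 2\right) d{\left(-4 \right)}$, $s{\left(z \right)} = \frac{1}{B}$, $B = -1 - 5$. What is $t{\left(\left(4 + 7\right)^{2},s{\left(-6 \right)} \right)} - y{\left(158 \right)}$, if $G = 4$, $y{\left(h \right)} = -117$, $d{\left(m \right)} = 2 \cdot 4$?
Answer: $\frac{1037}{9} \approx 115.22$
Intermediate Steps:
$B = -6$ ($B = -1 - 5 = -6$)
$s{\left(z \right)} = - \frac{1}{6}$ ($s{\left(z \right)} = \frac{1}{-6} = - \frac{1}{6}$)
$d{\left(m \right)} = 8$
$t{\left(K,q \right)} = - \frac{16}{9}$ ($t{\left(K,q \right)} = - \frac{\left(4 - 2\right) 8}{9} = - \frac{2 \cdot 8}{9} = \left(- \frac{1}{9}\right) 16 = - \frac{16}{9}$)
$t{\left(\left(4 + 7\right)^{2},s{\left(-6 \right)} \right)} - y{\left(158 \right)} = - \frac{16}{9} - -117 = - \frac{16}{9} + 117 = \frac{1037}{9}$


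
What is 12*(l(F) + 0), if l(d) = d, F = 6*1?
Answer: 72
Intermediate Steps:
F = 6
12*(l(F) + 0) = 12*(6 + 0) = 12*6 = 72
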